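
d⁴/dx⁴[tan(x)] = 24*tan(x)^5 + 40*tan(x)^3 + 16*tan(x)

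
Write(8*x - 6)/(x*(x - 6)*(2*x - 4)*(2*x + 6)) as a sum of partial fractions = 1/(18*(x + 3)) - 1/(16*(x - 2)) + 7/(144*(x - 6)) - 1/(24*x)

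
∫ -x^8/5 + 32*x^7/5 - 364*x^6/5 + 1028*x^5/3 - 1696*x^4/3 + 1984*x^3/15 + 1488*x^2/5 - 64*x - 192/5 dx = -x^9/45 + 4*x^8/5 - 52*x^7/5 + 514*x^6/9 - 1696*x^5/15 + 496*x^4/15 + 496*x^3/5 - 32*x^2 - 192*x/5 + C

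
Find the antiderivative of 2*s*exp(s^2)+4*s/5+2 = 2*s^2/5 + 2*s + exp(s^2) + C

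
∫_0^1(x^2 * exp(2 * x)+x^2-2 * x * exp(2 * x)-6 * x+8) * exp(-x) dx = E - exp(-1)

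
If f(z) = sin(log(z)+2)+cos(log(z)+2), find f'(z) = sqrt(2)*cos(log(z) + pi/4 + 2)/z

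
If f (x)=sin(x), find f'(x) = cos(x)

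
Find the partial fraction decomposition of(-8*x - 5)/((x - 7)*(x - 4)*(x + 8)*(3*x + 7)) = 369/(9044*(3*x + 7)) - 59/(3060*(x + 8)) + 37/(684*(x - 4)) - 61/(1260*(x - 7))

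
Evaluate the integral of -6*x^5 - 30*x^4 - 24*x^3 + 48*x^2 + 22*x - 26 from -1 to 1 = -32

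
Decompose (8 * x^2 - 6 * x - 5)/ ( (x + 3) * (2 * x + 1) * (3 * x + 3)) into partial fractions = 17/(6*(x + 3)) - 3/(2*(x + 1))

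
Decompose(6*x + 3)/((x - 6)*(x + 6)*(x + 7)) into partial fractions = -3/(x + 7) + 11/(4*(x + 6)) + 1/(4*(x - 6))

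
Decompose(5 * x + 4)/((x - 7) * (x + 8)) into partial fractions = 12/(5*(x + 8)) + 13/(5*(x - 7))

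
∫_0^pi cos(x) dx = 0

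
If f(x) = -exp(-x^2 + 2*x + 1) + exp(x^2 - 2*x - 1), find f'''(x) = (8*x^3*exp(-2*x^2 + 4*x + 2) + 8*x^3 - 24*x^2*exp(-2*x^2 + 4*x + 2) - 24*x^2 + 12*x*exp(-2*x^2 + 4*x + 2) + 36*x + 4*exp(-2*x^2 + 4*x + 2) - 20)*exp(x^2 - 2*x - 1)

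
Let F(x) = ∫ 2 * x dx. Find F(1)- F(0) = 1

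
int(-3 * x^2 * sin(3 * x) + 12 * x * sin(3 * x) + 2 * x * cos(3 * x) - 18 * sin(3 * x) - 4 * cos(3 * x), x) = ((x - 2)^2 + 2)*cos(3*x) + C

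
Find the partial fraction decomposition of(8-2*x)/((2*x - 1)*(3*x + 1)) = -26/(5*(3*x + 1)) + 14/(5*(2*x - 1))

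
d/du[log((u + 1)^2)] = 2/(u + 1)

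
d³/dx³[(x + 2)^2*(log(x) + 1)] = (2*x^2 - 4*x + 8)/x^3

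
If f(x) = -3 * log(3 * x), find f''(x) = 3/x^2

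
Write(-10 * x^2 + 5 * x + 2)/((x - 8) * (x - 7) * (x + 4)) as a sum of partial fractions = -89/(66*(x + 4)) + 453/(11*(x - 7)) - 299/(6*(x - 8))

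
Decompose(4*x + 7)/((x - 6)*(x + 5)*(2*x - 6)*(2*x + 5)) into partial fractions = -12/(935*(2*x + 5)) + 13/(880*(x + 5)) - 19/(528*(x - 3)) + 31/(1122*(x - 6))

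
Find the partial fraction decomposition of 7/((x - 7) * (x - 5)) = -7/(2*(x - 5)) + 7/(2*(x - 7))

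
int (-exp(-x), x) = exp(-x) + C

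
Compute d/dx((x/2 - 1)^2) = x/2 - 1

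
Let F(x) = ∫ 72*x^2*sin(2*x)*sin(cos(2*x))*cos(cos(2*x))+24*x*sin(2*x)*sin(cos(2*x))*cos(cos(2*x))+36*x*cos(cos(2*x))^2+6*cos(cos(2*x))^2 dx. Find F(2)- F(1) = -24*cos(cos(2))^2 + 84*cos(cos(4))^2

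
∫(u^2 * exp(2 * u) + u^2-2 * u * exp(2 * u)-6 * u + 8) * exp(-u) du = 2*(u - 2)^2*sinh(u) + C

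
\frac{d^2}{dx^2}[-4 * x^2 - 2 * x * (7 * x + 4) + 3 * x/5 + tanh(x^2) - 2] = -8*x^2*sinh(x^2)/cosh(x^2)^3 - 36 + 2/cosh(x^2)^2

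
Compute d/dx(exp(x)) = exp(x)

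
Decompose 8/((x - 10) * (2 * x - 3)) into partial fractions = -16/(17*(2*x - 3)) + 8/(17*(x - 10))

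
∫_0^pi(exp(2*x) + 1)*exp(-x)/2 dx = -exp(-pi)/2 + exp(pi)/2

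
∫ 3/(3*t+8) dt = log(3*t + 8) + C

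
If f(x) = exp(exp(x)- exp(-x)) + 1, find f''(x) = (exp(exp(x) - exp(-x)) - exp(x + exp(x) - exp(-x)) + 2*exp(2*x + exp(x) - exp(-x)) + exp(3*x + exp(x) - exp(-x)) + exp(4*x + exp(x) - exp(-x)))*exp(-2*x)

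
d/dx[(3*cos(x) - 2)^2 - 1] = 12*sin(x) - 9*sin(2*x)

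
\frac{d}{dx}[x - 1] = 1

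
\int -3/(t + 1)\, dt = -3*log(t + 1) + C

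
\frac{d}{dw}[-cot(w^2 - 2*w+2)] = 2*(w - 1)/sin(w^2 - 2*w + 2)^2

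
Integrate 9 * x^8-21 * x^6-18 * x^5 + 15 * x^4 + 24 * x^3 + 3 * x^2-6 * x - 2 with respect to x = x^9 - 3*x^7 - 3*x^6 + 3*x^5 + 6*x^4 + x^3 - 3*x^2 - 2*x + C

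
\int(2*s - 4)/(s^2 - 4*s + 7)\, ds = log((s - 2)^2 + 3) + C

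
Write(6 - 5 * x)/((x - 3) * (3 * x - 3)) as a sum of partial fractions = -1/(6*(x - 1)) - 3/(2*(x - 3))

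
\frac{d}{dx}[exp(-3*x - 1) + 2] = -3*exp(-3*x - 1)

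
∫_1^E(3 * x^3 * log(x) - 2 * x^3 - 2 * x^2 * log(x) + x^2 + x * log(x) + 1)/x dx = 2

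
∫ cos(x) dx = sin(x) + C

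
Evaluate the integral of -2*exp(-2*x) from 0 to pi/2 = -1 + exp(-pi)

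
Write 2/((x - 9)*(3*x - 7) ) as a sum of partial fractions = -3/(10*(3*x - 7)) + 1/(10*(x - 9))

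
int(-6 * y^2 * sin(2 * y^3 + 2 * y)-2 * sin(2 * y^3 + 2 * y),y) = cos(2*y*(y^2 + 1)) + C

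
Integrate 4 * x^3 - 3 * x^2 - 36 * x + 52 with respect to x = x^4 - x^3 - 18*x^2 + 52*x + C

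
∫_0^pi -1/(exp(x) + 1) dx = -log(2) + log(exp(-pi) + 1)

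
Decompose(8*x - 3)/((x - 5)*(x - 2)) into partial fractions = -13/(3*(x - 2)) + 37/(3*(x - 5))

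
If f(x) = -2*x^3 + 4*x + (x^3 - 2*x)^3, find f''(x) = 72*x^7 - 252*x^5 + 240*x^3 - 60*x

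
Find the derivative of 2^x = 2^x*log(2)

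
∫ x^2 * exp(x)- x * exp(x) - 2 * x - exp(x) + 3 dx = (exp(x) - 1)*(x^2 - 3*x + 2) + C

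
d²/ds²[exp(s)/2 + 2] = exp(s)/2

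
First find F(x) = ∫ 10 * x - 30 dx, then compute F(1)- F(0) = -25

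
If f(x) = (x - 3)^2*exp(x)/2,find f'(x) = x^2*exp(x)/2 - 2*x*exp(x) + 3*exp(x)/2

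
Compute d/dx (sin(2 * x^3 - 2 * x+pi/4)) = 2*(3*x^2 - 1)*sin(-2*x^3 + 2*x + pi/4)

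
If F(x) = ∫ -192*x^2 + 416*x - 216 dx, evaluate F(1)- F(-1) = -560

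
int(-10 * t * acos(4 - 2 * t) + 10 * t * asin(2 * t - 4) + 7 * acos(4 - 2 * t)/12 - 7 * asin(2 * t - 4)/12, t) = (acos(4 - 2*t) - asin(2*t - 4))*(-60*t^2 + 7*t + 72)/12 + C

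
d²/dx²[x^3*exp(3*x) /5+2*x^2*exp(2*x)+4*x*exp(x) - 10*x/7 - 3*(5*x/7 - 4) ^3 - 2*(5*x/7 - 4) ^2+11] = 9*x^3*exp(3*x)/5 + 18*x^2*exp(3*x)/5 + 8*x^2*exp(2*x) + 6*x*exp(3*x)/5 + 16*x*exp(2*x) + 4*x*exp(x) - 2250*x/343 + 4*exp(2*x) + 8*exp(x) + 1700/49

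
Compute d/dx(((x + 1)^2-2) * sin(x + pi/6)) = x^2*cos(x + pi/6) + 2*sqrt(2)*x*sin(x + 5*pi/12) + 2*sin(x + pi/6) - cos(x + pi/6)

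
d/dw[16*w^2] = 32*w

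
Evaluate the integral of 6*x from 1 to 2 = 9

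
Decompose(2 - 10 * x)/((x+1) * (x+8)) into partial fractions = -82/(7*(x + 8)) + 12/(7*(x + 1))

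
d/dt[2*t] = 2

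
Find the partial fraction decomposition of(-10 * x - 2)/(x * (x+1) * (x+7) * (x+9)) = -11/(18*(x + 9)) + 17/(21*(x + 7)) - 1/(6*(x + 1)) - 2/(63*x)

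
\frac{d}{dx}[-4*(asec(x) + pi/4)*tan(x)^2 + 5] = (-8*x^2*sqrt(1 - 1/x^2)*sin(x)*asec(x)/cos(x)^3 - 2*pi*x^2*sqrt(1 - 1/x^2)*sin(x)/cos(x)^3 - 4*tan(x)^2)/(x^2*sqrt(1 - 1/x^2))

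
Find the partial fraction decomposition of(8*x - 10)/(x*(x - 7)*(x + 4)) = -21/(22*(x + 4)) + 46/(77*(x - 7)) + 5/(14*x)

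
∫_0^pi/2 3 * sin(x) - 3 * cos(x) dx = 0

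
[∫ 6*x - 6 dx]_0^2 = 0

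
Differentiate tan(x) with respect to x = cos(x)^(-2)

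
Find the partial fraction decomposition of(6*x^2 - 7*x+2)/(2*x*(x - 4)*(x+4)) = 63/(32*(x + 4)) + 35/(32*(x - 4)) - 1/(16*x)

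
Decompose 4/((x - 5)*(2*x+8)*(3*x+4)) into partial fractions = -9/(76*(3*x + 4)) + 1/(36*(x + 4)) + 2/(171*(x - 5))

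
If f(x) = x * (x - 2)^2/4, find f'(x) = 3*x^2/4 - 2*x + 1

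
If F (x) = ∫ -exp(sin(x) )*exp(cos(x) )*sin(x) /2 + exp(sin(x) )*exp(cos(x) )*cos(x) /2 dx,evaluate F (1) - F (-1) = -exp(-sin(1) + cos(1))/2 + exp(cos(1) + sin(1))/2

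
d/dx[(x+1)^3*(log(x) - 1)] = (3*x^3*log(x) - 2*x^3 + 6*x^2*log(x) - 3*x^2 + 3*x*log(x) + 1)/x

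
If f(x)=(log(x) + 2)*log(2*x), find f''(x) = (-2*log(x) - log(2))/x^2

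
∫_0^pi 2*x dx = pi^2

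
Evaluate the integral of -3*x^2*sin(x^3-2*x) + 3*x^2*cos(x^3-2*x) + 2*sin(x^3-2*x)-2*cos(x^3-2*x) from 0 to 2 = -1 + sin(4) + cos(4)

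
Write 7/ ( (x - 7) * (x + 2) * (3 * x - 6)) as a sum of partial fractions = 7/(108*(x + 2)) - 7/(60*(x - 2)) + 7/(135*(x - 7))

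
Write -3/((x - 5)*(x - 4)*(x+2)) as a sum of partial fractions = -1/(14*(x + 2)) + 1/(2*(x - 4)) - 3/(7*(x - 5))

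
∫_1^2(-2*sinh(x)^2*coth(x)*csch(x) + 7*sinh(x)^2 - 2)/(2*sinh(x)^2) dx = -coth(1) - csch(1) + csch(2) + coth(2) + 7/2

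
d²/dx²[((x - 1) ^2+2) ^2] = 12*x^2 - 24*x + 20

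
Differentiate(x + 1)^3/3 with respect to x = x^2 + 2*x + 1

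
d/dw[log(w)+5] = 1/w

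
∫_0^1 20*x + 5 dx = 15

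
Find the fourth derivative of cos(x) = cos(x)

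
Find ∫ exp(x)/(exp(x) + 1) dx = log(2*exp(x) + 2) + C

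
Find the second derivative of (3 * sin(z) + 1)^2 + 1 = -6*sin(z) + 18*cos(2*z)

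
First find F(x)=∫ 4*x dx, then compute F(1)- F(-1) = 0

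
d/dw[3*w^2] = 6*w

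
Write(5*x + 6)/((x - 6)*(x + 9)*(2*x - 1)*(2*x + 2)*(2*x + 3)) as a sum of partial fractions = 1/(150*(2*x + 3)) - 17/(1254*(2*x - 1)) - 13/(22800*(x + 9)) + 1/(336*(x + 1)) + 2/(1925*(x - 6))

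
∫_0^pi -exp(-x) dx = -1 + exp(-pi)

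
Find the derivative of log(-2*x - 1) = 2/(2*x + 1)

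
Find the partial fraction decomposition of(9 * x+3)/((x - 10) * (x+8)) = 23/(6*(x + 8)) + 31/(6*(x - 10))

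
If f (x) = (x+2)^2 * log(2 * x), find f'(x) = (2*x^2*log(x) + x^2 + 2*x^2*log(2) + 4*x*log(x) + 4*x*log(2) + 4*x + 4)/x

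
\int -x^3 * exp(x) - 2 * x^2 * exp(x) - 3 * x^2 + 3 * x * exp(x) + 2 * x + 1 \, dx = -(exp(x) + 1)*(x^3 - x^2 - x + 1) + C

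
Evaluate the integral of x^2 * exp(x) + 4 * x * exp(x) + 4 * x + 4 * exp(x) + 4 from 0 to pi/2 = -6 + (1 + (1 + pi/2)^2)*(2 + exp(pi/2))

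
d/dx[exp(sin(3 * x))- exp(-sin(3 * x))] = 3*(exp(sin(3*x)) + exp(-sin(3*x)))*cos(3*x)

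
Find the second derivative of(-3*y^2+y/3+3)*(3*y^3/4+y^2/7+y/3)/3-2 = -15*y^3 - 5*y^2/7 + 109*y/42 + 68/189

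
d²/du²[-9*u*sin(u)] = 9*u*sin(u) - 18*cos(u)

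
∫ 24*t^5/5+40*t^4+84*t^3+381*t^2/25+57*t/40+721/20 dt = 4*t^6/5 + 8*t^5 + 21*t^4 + 127*t^3/25 + 57*t^2/80 + 721*t/20 + C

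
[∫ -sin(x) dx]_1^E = cos(E) - cos(1)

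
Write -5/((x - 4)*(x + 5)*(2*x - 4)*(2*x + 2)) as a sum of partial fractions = 5/(1008*(x + 5)) - 1/(48*(x + 1)) + 5/(168*(x - 2)) - 1/(72*(x - 4))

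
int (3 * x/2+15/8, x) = 3*x^2/4 + 15*x/8 + C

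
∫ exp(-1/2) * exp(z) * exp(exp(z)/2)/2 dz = exp(exp(z)/2 - 1/2) + C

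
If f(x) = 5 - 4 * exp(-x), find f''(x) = -4*exp(-x)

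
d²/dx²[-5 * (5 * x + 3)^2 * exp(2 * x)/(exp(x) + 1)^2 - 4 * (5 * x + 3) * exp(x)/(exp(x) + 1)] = (250*x^2*exp(3*x) - 500*x^2*exp(2*x) - 680*x*exp(3*x) - 1600*x*exp(2*x) - 20*x*exp(x) - 250*exp(4*x) - 1038*exp(3*x) - 1110*exp(2*x) - 52*exp(x))/(exp(4*x) + 4*exp(3*x) + 6*exp(2*x) + 4*exp(x) + 1)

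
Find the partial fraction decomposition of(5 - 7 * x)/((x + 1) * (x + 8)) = -61/(7*(x + 8)) + 12/(7*(x + 1))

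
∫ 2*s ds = s^2 + C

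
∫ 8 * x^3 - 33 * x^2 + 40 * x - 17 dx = 2*x^4 - 11*x^3 + 20*x^2 - 17*x + C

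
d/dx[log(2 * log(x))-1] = 1/(x*log(x))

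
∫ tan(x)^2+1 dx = tan(x) + C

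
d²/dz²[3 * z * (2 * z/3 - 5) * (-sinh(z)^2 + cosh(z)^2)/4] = 1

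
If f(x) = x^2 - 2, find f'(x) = 2*x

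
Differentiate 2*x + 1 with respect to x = 2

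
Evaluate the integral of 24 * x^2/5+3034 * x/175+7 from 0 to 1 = 3022/175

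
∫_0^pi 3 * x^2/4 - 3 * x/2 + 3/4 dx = 1/4 + (-1 + pi)^3/4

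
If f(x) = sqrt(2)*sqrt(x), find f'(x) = sqrt(2)/(2*sqrt(x))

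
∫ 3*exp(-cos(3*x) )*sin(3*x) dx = exp(-cos(3*x)) + C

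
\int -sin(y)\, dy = cos(y) + C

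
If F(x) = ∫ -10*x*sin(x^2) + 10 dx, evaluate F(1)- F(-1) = 20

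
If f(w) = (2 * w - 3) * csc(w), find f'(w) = -2*w*cot(w)*csc(w) + 3*cot(w)*csc(w) + 2*csc(w)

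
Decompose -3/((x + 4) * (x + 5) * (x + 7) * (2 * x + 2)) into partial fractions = 1/(24*(x + 7)) - 3/(16*(x + 5)) + 1/(6*(x + 4)) - 1/(48*(x + 1))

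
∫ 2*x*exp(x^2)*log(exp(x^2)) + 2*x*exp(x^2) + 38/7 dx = x^2*exp(x^2) + 38*x/7 + C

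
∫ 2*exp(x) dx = 2*exp(x) + C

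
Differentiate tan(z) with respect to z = cos(z)^(-2)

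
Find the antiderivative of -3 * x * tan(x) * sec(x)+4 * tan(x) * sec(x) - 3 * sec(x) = (4 - 3*x)*sec(x) + C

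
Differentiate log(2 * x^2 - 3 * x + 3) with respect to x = (4*x - 3)/(2*x^2 - 3*x + 3)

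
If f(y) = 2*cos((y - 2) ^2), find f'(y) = 4*(2 - y)*sin(y^2 - 4*y + 4)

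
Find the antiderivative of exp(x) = exp(x) + C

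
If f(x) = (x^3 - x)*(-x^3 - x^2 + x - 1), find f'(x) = -6*x^5 - 5*x^4 + 8*x^3 - 2*x + 1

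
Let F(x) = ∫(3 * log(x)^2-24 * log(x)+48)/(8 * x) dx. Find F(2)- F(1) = (-2 + log(2)/2)^3 + 8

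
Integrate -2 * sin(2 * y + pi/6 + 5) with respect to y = cos(2*y + pi/6 + 5) + C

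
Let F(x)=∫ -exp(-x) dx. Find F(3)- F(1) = -exp(-1) + exp(-3)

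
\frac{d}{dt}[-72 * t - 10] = -72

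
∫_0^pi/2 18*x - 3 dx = 3*pi*(-1 + 3*pi/2)/2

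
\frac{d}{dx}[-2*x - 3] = -2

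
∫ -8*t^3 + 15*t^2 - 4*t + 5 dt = -2*t^4 + 5*t^3 - 2*t^2 + 5*t + C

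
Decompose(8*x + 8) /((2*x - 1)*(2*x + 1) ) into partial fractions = -2/(2*x + 1) + 6/(2*x - 1)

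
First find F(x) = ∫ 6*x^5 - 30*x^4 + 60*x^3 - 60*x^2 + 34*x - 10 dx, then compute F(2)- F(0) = 0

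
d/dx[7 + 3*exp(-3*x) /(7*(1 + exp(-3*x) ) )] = -9*exp(3*x)/(7*exp(6*x) + 14*exp(3*x) + 7)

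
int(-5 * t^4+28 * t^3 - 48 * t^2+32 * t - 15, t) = -t^5 + 7*t^4 - 16*t^3 + 16*t^2 - 15*t + C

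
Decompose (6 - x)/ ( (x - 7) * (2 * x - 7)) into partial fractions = -5/(7*(2*x - 7)) - 1/(7*(x - 7))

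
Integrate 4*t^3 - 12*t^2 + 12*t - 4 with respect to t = t^4 - 4*t^3 + 6*t^2 - 4*t + C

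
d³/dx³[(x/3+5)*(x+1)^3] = 8*x + 36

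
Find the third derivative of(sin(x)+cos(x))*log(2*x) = sqrt(2)*(-x^3*log(x)*cos(x + pi/4) - x^3*log(2)*cos(x + pi/4) - 3*x^2*sin(x + pi/4) - 3*x*cos(x + pi/4) + 2*sin(x + pi/4))/x^3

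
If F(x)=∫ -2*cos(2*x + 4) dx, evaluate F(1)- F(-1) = -sin(6) + sin(2)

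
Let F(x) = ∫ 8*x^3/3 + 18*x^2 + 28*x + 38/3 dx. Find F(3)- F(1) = 1040/3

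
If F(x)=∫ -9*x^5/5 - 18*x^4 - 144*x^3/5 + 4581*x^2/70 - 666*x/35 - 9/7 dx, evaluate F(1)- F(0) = -3/35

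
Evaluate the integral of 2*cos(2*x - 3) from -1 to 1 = sin(5) - sin(1)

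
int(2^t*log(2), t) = 2^t + C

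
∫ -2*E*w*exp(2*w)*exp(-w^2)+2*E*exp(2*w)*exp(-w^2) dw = exp(-w^2 + 2*w + 1) + C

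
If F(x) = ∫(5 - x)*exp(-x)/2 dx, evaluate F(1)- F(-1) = -3*exp(-1)/2 + 5*E/2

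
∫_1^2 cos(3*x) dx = sin(6)/3 - sin(3)/3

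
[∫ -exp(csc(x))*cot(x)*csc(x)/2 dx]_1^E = -exp(csc(1))/2 + exp(csc(E))/2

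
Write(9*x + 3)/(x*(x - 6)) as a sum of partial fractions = 19/(2*(x - 6)) - 1/(2*x)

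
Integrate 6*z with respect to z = 3*z^2 + C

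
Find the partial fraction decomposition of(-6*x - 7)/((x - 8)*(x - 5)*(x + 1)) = -1/(54*(x + 1)) + 37/(18*(x - 5)) - 55/(27*(x - 8))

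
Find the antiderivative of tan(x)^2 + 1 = tan(x) + C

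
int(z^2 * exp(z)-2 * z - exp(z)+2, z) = (z - 1)^2*(exp(z) - 1) + C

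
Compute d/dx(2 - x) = -1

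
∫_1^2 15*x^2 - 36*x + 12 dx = -7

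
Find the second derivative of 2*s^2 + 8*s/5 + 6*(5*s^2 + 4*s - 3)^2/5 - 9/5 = 360*s^2 + 288*s - 148/5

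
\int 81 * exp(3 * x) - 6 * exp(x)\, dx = (27*exp(2*x) - 6)*exp(x) + C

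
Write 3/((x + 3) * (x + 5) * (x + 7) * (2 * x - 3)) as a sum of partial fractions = 8/(663*(2*x - 3)) - 3/(136*(x + 7)) + 3/(52*(x + 5)) - 1/(24*(x + 3))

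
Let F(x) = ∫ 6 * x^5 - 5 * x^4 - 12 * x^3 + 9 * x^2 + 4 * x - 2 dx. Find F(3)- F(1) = 336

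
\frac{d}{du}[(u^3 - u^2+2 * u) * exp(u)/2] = u^3*exp(u)/2 + u^2*exp(u) + exp(u)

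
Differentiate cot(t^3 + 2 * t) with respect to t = -(3*t^2 + 2)/sin(t*(t^2 + 2))^2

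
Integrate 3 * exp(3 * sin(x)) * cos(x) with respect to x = exp(3*sin(x)) + C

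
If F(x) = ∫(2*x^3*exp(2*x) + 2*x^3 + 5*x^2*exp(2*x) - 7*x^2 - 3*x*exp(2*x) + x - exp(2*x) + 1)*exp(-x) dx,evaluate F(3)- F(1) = -42*exp(-3) + 42*exp(3)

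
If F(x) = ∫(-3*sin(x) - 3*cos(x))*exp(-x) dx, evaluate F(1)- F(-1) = 3*(-E + exp(-1))*cos(1)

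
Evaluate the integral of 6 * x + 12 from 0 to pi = -12 + 3*(2 + pi)^2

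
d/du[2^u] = 2^u*log(2)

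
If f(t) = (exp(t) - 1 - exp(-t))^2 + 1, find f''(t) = (4*exp(4*t) - 2*exp(3*t) + 2*exp(t) + 4)*exp(-2*t)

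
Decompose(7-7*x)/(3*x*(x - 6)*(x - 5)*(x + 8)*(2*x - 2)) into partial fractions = 1/(1248*(x + 8)) + 7/(390*(x - 5)) - 1/(72*(x - 6)) - 7/(1440*x)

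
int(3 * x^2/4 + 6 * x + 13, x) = x^3/4 + 3*x^2 + 13*x + C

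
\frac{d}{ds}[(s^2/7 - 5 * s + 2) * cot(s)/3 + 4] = -s^2/(21*sin(s)^2) + 2*s/(21*tan(s)) + 5*s/(3*sin(s)^2) - 5/(3*tan(s)) - 2/(3*sin(s)^2)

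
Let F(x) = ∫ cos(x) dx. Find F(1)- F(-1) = 2*sin(1)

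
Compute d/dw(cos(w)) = -sin(w)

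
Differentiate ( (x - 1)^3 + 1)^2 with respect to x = 6*x^5 - 30*x^4 + 60*x^3 - 54*x^2 + 18*x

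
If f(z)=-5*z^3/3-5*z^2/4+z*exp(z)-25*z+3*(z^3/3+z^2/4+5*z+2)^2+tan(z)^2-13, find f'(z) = 2*z^5 + 5*z^4/2 + 163*z^3/4 + 59*z^2/2 + z*exp(z) + 307*z/2 + exp(z) + 2*sin(z)/cos(z)^3 + 35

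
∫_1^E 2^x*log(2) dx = -2 + 2^E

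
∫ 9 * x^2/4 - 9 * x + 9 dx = 3*x^3/4 - 9*x^2/2 + 9*x + C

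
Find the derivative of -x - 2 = -1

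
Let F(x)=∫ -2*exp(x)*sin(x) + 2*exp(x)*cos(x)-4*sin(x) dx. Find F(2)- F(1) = 2*(2 + exp(2))*cos(2) - 2*(2 + E)*cos(1)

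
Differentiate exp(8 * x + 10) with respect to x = 8*exp(8*x + 10)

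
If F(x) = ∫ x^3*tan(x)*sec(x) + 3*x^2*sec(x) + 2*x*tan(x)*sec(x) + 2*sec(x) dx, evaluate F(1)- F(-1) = 6*sec(1)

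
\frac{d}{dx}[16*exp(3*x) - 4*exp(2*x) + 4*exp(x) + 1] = 48*exp(3*x) - 8*exp(2*x) + 4*exp(x)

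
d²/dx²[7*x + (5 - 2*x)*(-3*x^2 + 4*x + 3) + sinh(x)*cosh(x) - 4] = 36*x + 2*sinh(2*x) - 46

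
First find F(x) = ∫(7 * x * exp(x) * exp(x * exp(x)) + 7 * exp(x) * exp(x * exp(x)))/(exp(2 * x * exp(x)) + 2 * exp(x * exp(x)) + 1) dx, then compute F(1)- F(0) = -7/2 + 7*exp(E)/(1 + exp(E))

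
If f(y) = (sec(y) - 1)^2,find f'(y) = 2*(-1 + 1/cos(y))*sin(y)/cos(y)^2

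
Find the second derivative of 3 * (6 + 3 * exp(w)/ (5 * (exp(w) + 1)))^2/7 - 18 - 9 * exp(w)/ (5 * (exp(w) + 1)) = (-279*exp(3*w) + 108*exp(2*w) + 225*exp(w))/(175*exp(4*w) + 700*exp(3*w) + 1050*exp(2*w) + 700*exp(w) + 175)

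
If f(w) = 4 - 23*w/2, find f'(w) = -23/2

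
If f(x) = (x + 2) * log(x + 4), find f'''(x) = (-x - 8)/(x^3 + 12*x^2 + 48*x + 64)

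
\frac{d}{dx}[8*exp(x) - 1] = 8*exp(x)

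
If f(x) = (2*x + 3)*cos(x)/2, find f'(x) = -x*sin(x) - 3*sin(x)/2 + cos(x)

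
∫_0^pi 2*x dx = pi^2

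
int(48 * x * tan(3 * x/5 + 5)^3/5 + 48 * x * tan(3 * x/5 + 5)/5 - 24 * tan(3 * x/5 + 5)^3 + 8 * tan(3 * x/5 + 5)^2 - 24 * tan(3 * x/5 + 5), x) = (8*x - 20)*tan(3*x/5 + 5)^2 + C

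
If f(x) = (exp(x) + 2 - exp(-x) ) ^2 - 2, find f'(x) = (2*exp(4*x) + 4*exp(3*x) + 4*exp(x) - 2)*exp(-2*x)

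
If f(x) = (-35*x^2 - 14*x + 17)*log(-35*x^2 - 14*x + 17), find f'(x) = -70*x*log(-35*x^2 - 14*x + 17) - 70*x - 14*log(-35*x^2 - 14*x + 17) - 14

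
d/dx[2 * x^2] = 4*x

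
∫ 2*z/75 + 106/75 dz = z^2/75 + 106*z/75 + C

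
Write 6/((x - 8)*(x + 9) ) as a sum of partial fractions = -6/(17*(x + 9)) + 6/(17*(x - 8))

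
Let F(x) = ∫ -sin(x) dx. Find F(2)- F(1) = -cos(1) + cos(2)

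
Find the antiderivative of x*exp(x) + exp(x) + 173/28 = x*(28*exp(x) + 173)/28 + C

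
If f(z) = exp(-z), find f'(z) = -exp(-z)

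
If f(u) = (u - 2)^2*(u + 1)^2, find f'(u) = 4*u^3 - 6*u^2 - 6*u + 4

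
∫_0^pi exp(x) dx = -1 + exp(pi)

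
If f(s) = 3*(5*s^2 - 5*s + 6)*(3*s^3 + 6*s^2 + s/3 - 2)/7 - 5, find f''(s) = 900*s^3/7 + 540*s^2/7 - 186*s/7 + 146/7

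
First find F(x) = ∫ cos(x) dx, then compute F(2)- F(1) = -sin(1) + sin(2)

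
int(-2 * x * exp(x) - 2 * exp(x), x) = -2*x*exp(x) + C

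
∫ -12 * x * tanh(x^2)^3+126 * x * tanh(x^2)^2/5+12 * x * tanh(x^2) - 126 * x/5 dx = 3*(5*tanh(x^2) - 21)*tanh(x^2)/5 + C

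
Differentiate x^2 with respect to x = 2*x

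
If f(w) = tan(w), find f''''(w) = 24*tan(w)^5 + 40*tan(w)^3 + 16*tan(w)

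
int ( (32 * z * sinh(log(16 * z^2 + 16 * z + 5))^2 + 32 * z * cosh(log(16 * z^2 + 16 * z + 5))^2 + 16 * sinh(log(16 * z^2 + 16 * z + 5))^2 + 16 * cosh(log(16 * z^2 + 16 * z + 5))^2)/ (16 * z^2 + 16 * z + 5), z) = sinh(2*log(16*z^2 + 16*z + 5))/2 + C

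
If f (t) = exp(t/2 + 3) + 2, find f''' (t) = exp(t/2 + 3)/8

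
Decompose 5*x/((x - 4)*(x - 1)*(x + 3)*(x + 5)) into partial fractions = 25/(108*(x + 5)) - 15/(56*(x + 3)) - 5/(72*(x - 1)) + 20/(189*(x - 4))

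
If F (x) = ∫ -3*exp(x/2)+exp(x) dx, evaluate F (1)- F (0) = -4 + (-3 + exp(1/2))^2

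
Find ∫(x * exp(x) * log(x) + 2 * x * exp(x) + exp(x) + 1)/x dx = (exp(x) + 1)*(log(x) + 2) + C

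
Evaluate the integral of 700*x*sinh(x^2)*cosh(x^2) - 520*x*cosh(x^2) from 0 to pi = -260*sinh(pi^2) + 175*sinh(pi^2)^2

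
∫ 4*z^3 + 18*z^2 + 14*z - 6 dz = z^4 + 6*z^3 + 7*z^2 - 6*z + C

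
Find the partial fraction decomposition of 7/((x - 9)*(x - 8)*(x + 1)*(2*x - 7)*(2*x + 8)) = 56/(13365*(2*x - 7)) + 7/(14040*(x + 4)) - 7/(4860*(x + 1)) - 7/(1944*(x - 8)) + 7/(2860*(x - 9))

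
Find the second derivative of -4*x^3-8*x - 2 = -24*x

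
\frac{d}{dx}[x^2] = 2*x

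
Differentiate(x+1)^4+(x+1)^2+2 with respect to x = 4*x^3 + 12*x^2 + 14*x + 6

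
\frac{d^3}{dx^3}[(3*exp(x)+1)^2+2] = 72*exp(2*x) + 6*exp(x)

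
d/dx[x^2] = 2*x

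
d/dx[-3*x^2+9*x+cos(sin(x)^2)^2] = -6*x - 2*sin(x)*sin(2*sin(x)^2)*cos(x) + 9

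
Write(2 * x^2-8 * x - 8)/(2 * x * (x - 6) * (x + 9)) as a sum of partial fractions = 113/(135*(x + 9)) + 4/(45*(x - 6)) + 2/(27*x)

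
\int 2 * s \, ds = s^2 + C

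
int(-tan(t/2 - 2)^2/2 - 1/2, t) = -tan(t/2 - 2) + C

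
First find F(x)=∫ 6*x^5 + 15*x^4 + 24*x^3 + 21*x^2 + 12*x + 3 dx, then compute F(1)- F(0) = 26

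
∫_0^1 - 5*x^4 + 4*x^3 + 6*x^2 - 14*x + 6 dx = 1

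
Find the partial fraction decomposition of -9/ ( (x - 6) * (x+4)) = 9/(10*(x + 4)) - 9/(10*(x - 6))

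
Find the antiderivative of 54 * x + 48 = 27*x^2 + 48*x + C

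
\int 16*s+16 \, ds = 8*s^2 + 16*s + C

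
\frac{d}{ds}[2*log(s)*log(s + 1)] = (2*s*log(s) + 2*s*log(s + 1) + 2*log(s + 1))/(s^2 + s)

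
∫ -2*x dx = -x^2 + C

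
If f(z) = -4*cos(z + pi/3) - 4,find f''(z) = 4*cos(z + pi/3)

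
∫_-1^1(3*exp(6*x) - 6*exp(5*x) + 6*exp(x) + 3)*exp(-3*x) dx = (-1 - exp(-1) + E)^3 - (-E - 1 + exp(-1))^3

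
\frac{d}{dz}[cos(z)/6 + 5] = -sin(z)/6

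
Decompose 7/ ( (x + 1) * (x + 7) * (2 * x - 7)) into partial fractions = 4/(27*(2*x - 7)) + 1/(18*(x + 7)) - 7/(54*(x + 1))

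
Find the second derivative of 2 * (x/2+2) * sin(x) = -x*sin(x) - 4*sin(x) + 2*cos(x)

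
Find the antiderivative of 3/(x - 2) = log(3*(x - 2)^3) + C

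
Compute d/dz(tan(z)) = cos(z)^(-2)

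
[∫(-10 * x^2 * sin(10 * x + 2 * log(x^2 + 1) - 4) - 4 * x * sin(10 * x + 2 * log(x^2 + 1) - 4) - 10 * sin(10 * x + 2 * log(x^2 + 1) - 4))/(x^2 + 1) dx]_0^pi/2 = -cos(4 - 2*log(1 + pi^2/4)) - cos(4)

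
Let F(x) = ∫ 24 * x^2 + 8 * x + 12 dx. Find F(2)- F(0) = 104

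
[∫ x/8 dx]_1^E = -1/16 + exp(2)/16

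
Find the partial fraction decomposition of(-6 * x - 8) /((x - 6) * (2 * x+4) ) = -1/(4*(x + 2)) - 11/(4*(x - 6))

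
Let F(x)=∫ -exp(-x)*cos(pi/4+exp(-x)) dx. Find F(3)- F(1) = -sin(exp(-1) + pi/4) + sin(exp(-3) + pi/4)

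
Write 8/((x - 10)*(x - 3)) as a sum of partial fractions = -8/(7*(x - 3)) + 8/(7*(x - 10))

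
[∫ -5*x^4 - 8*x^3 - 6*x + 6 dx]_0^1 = 0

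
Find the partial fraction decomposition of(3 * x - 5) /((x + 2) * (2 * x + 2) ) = 11/(2*(x + 2)) - 4/(x + 1)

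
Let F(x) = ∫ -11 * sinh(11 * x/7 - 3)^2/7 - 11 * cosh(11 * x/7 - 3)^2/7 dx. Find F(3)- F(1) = -sinh(12/7)*cosh(12/7) - sinh(20/7)/2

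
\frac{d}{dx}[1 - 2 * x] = -2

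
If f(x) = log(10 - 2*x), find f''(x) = -1/(x^2 - 10*x + 25)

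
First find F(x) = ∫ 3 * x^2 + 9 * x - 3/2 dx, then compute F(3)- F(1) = 59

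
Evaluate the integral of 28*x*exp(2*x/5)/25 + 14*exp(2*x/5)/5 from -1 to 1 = 14*exp(-2/5)/5 + 14*exp(2/5)/5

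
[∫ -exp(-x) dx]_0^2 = -1 + exp(-2)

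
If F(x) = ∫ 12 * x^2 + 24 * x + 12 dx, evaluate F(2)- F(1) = 76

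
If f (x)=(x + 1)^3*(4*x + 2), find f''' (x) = 96*x + 84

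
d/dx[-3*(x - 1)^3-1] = -9*x^2 + 18*x - 9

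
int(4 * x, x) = 2*x^2 + C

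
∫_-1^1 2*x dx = 0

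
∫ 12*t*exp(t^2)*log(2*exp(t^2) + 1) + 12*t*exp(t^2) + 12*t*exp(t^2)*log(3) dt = 3*(2*exp(t^2) + 1)*log(6*exp(t^2) + 3) + C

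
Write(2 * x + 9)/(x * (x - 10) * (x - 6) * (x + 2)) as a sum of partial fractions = -5/(192*(x + 2)) - 7/(64*(x - 6)) + 29/(480*(x - 10)) + 3/(40*x)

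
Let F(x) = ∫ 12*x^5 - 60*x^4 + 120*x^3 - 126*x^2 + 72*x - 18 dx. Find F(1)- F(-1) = -144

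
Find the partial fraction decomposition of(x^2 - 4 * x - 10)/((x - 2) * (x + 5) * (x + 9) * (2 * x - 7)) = -94/(1275*(2*x - 7)) - 107/(1100*(x + 9)) + 5/(68*(x + 5)) + 2/(33*(x - 2))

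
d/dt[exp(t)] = exp(t)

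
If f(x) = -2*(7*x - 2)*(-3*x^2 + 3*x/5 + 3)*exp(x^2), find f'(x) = 84*x^4*exp(x^2) - 204*x^3*exp(x^2)/5 + 234*x^2*exp(x^2)/5 - 84*x*exp(x^2)/5 - 198*exp(x^2)/5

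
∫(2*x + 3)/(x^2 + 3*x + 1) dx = log(x^2 + 3*x + 1) + C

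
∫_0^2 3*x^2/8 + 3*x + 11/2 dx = 18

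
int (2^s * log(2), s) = 2^s + C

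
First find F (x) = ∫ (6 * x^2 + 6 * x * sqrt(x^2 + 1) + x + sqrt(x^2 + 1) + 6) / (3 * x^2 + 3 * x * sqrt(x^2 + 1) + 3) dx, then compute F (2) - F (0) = log(2 + sqrt(5))/3 + 4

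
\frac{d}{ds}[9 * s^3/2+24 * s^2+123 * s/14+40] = 27*s^2/2 + 48*s + 123/14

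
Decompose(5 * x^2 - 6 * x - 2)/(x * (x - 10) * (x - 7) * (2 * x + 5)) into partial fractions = -354/(2375*(2*x + 5)) - 67/(133*(x - 7)) + 73/(125*(x - 10)) - 1/(175*x)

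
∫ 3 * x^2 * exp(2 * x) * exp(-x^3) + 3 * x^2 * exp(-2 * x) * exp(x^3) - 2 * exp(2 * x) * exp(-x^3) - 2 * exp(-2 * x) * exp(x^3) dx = 2*sinh(x*(x^2 - 2)) + C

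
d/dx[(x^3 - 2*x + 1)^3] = 9*x^8 - 42*x^6 + 18*x^5 + 60*x^4 - 48*x^3 - 15*x^2 + 24*x - 6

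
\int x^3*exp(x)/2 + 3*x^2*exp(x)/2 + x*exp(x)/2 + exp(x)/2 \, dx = x*(x^2 + 1)*exp(x)/2 + C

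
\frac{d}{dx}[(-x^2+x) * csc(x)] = (x^2*cos(x)/sin(x) - 2*x - x*cos(x)/sin(x) + 1)/sin(x)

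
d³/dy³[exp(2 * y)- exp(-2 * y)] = (8*exp(4*y) + 8)*exp(-2*y)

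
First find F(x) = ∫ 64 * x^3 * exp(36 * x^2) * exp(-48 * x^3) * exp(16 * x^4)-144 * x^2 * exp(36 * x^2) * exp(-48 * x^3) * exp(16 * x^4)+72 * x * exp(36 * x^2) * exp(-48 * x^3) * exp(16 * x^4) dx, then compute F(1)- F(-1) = -exp(100) + exp(4)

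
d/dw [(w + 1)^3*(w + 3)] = 4*w^3 + 18*w^2 + 24*w + 10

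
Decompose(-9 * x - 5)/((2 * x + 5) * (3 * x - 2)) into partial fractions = -33/(19*(3*x - 2)) - 35/(19*(2*x + 5))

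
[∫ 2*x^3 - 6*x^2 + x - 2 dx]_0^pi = (-2 + pi/2)*(pi + pi^3)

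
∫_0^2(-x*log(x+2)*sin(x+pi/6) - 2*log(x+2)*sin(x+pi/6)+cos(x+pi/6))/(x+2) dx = (2*cos(pi/6 + 2) - sqrt(3)/2)*log(2)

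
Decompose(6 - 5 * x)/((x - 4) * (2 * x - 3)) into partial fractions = 3/(5*(2*x - 3)) - 14/(5*(x - 4))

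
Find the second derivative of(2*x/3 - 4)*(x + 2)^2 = 4*x - 8/3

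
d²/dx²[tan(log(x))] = (2*sin(log(x))/cos(log(x)) - 1)/(x^2*cos(log(x))^2)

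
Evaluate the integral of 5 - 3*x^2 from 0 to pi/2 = (-2 + (1 + pi/2)^2)*(2 - pi/2) + 2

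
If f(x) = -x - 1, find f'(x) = -1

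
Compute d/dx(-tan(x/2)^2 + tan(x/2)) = (-sin(x/2)/cos(x/2) + 1/2)/cos(x/2)^2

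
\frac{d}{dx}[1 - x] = -1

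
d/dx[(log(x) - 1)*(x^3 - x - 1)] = (3*x^3*log(x) - 2*x^3 - x*log(x) - 1)/x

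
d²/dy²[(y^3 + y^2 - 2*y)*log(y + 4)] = (6*y^3*log(y + 4) + 5*y^3 + 50*y^2*log(y + 4) + 27*y^2 + 112*y*log(y + 4) + 14*y + 32*log(y + 4) - 16)/(y^2 + 8*y + 16)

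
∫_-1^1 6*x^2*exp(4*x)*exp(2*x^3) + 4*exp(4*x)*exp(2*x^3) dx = -exp(-6) + exp(6)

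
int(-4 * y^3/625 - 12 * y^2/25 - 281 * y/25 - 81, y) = -y^4/625 - 4*y^3/25 - 281*y^2/50 - 81*y + C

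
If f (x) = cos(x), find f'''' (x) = cos(x)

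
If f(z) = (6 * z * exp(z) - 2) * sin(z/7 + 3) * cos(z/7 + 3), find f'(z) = 3*z*exp(z)*sin(2*z/7 + 6) + 6*z*exp(z)*cos(2*z/7 + 6)/7 + 3*exp(z)*sin(2*z/7 + 6) - 2*cos(2*z/7 + 6)/7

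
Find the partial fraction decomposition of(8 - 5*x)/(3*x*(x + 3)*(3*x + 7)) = -59/(14*(3*x + 7)) + 23/(18*(x + 3)) + 8/(63*x)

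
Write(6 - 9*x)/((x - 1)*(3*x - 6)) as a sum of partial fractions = 1/(x - 1) - 4/(x - 2)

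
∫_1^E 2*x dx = -1 + exp(2)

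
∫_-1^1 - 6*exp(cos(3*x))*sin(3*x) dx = 0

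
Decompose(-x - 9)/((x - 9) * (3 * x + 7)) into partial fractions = 10/(17*(3*x + 7)) - 9/(17*(x - 9))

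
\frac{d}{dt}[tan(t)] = cos(t)^(-2)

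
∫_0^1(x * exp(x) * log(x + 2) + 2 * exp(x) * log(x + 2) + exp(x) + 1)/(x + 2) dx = -2*log(2) + (1 + E)*log(3)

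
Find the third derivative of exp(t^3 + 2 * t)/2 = 27*t^6*exp(t^3 + 2*t)/2 + 27*t^4*exp(t^3 + 2*t) + 27*t^3*exp(t^3 + 2*t) + 18*t^2*exp(t^3 + 2*t) + 18*t*exp(t^3 + 2*t) + 7*exp(t^3 + 2*t)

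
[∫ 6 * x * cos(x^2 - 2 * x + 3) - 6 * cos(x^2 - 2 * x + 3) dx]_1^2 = -3*sin(2) + 3*sin(3)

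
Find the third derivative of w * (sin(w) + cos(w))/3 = w*sin(w)/3 - w*cos(w)/3 - sin(w) - cos(w)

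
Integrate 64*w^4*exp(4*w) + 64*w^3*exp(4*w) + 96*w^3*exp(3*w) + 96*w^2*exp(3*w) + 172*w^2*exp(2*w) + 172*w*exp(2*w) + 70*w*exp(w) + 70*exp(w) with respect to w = 2*w*(8*w^3*exp(3*w) + 16*w^2*exp(2*w) + 43*w*exp(w) + 35)*exp(w) + C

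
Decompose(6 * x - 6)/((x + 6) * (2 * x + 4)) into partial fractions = 21/(4*(x + 6)) - 9/(4*(x + 2))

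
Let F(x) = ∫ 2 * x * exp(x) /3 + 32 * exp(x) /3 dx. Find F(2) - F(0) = -10 + 34*exp(2)/3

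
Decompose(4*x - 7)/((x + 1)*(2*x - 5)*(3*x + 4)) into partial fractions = -111/(23*(3*x + 4)) + 12/(161*(2*x - 5)) + 11/(7*(x + 1))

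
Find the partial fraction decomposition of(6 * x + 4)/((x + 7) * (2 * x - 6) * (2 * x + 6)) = -19/(80*(x + 7)) + 7/(48*(x + 3)) + 11/(120*(x - 3))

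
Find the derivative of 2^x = 2^x*log(2)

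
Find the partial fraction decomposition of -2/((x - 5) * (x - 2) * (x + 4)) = -1/(27*(x + 4)) + 1/(9*(x - 2)) - 2/(27*(x - 5))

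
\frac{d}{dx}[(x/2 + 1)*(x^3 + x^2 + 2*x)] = 2*x^3 + 9*x^2/2 + 4*x + 2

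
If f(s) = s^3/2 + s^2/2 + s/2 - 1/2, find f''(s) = 3*s + 1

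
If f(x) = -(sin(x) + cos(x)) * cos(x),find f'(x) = -sqrt(2)*cos(2*x + pi/4)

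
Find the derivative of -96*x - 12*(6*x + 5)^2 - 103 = -864*x - 816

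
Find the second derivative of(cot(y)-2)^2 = 6*cot(y)^4 - 8*cot(y)^3 + 8*cot(y)^2 - 8*cot(y) + 2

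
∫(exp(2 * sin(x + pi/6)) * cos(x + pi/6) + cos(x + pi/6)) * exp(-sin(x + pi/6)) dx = 2*sinh(sin(x + pi/6)) + C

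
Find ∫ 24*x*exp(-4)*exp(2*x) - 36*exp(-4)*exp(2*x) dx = 12*(x - 2)*exp(2*x - 4) + C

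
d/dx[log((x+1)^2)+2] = 2/(x + 1)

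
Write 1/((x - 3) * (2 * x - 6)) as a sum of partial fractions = 1/(2*(x - 3)^2)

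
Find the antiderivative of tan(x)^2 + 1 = tan(x) + C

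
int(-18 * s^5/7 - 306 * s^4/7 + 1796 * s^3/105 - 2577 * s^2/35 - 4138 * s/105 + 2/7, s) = -3*s^6/7 - 306*s^5/35 + 449*s^4/105 - 859*s^3/35 - 2069*s^2/105 + 2*s/7 + C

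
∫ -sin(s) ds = cos(s) + C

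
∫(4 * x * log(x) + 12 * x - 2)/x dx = 2*(2*x - 1)*(log(x) + 2) + C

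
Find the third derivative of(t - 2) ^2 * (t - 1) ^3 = 60*t^2 - 168*t + 114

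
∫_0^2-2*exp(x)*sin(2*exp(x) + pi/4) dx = cos(pi/4 + 2*exp(2)) - cos(pi/4 + 2)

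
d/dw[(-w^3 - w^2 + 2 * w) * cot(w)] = w^3/sin(w)^2 - 3*w^2/tan(w) + w^2/sin(w)^2 - 2*w/tan(w) - 2*w/sin(w)^2 + 2/tan(w)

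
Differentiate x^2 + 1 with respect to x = 2*x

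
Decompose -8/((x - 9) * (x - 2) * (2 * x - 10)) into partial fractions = -4/(21*(x - 2)) + 1/(3*(x - 5)) - 1/(7*(x - 9))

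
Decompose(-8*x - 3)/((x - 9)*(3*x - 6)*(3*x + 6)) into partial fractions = 13/(396*(x + 2)) + 19/(252*(x - 2)) - 25/(231*(x - 9))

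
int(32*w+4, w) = 16*w^2 + 4*w + C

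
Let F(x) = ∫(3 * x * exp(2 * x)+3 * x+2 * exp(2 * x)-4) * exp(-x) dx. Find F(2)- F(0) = -5*exp(-2) + 5*exp(2)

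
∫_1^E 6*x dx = -3 + 3*exp(2)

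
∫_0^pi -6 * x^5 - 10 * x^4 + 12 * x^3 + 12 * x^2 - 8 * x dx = -(-2*pi - 1 + pi^2 + pi^3)^2 - 2*pi^3 - 2*pi^2 + 1 + 4*pi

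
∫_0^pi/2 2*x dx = pi^2/4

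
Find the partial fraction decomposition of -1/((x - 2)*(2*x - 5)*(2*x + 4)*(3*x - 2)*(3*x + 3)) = -27/(3520*(3*x - 2)) - 8/(2079*(2*x - 5)) - 1/(1728*(x + 2)) + 1/(630*(x + 1)) + 1/(288*(x - 2))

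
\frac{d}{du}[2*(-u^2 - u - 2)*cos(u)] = 2*u^2*sin(u) + 2*u*sin(u) - 4*u*cos(u) + 4*sin(u) - 2*cos(u)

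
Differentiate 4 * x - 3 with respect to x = 4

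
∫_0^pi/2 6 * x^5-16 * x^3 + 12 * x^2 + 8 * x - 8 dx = -4 + (-pi + 2 + pi^3/8)^2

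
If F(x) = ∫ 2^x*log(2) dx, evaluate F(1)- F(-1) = 3/2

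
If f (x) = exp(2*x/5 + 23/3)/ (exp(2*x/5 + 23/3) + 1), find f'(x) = 2*exp(2*x/5 + 23/3)/(5*exp(46/3)*exp(4*x/5) + 10*exp(23/3)*exp(2*x/5) + 5)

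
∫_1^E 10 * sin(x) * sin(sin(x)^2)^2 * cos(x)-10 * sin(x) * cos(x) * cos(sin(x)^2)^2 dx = -5*sin(2*sin(E)^2)/2 + 5*sin(1 - cos(2))/2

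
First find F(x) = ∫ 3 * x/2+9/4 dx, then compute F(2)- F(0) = 15/2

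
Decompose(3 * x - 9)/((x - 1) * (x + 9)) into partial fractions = 18/(5*(x + 9)) - 3/(5*(x - 1))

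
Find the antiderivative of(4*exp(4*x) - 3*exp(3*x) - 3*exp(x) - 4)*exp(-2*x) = 8*sinh(x)^2 - 6*sinh(x) + C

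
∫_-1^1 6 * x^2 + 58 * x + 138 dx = 280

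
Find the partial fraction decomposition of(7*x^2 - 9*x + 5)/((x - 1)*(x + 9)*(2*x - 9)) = 425/(189*(2*x - 9)) + 653/(270*(x + 9)) - 3/(70*(x - 1))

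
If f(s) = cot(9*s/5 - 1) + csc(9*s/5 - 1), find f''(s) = 162*cot(9*s/5 - 1)^3/25 + 162*cot(9*s/5 - 1)^2*csc(9*s/5 - 1)/25 + 162*cot(9*s/5 - 1)/25 + 81*csc(9*s/5 - 1)/25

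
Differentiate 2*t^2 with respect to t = 4*t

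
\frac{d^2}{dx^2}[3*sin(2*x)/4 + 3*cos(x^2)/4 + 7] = -3*x^2*cos(x^2) - 3*sin(2*x) - 3*sin(x^2)/2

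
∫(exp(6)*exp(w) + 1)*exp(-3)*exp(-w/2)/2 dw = 2*sinh(w/2 + 3) + C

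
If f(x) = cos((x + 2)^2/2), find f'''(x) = x^3*sin(x^2/2 + 2*x + 2) + 6*x^2*sin(x^2/2 + 2*x + 2) + 12*x*sin(x^2/2 + 2*x + 2) - 3*x*cos(x^2/2 + 2*x + 2) + 8*sin(x^2/2 + 2*x + 2) - 6*cos(x^2/2 + 2*x + 2)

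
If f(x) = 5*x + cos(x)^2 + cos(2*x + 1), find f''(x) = -2*cos(2*x) - 4*cos(2*x + 1)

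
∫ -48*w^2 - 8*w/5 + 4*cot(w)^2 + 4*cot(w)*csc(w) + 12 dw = -16*w^3 - 4*w^2/5 + 8*w - 4*cot(w) - 4*csc(w) + C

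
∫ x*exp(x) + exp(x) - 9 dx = x*(exp(x) - 9) + C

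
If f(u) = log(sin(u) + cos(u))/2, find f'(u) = 1/(2*tan(u + pi/4))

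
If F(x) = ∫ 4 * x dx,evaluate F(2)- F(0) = 8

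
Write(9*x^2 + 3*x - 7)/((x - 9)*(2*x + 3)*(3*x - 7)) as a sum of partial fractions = -441/(460*(3*x - 7)) + 5/(69*(2*x + 3)) + 107/(60*(x - 9))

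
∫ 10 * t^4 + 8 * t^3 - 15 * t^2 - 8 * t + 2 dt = 2*t^5 + 2*t^4 - 5*t^3 - 4*t^2 + 2*t + C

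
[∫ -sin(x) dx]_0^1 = -1 + cos(1)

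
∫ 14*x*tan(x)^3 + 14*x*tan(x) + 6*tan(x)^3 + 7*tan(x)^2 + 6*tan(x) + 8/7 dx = 8*x/7 + (7*x + 3)*tan(x)^2 + C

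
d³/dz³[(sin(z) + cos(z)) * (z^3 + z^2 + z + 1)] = z^3*sin(z) - z^3*cos(z) - 8*z^2*sin(z) - 10*z^2*cos(z) - 23*z*sin(z) + 11*z*cos(z) - 2*sin(z) + 8*cos(z)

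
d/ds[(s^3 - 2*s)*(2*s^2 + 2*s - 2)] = 10*s^4 + 8*s^3 - 18*s^2 - 8*s + 4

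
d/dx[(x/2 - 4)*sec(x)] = x*tan(x)*sec(x)/2 - 4*tan(x)*sec(x) + sec(x)/2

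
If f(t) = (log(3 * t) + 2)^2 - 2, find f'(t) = (2*log(t) + 2*log(3) + 4)/t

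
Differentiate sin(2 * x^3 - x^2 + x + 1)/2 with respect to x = (3*x^2 - x + 1/2)*cos(2*x^3 - x^2 + x + 1)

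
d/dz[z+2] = 1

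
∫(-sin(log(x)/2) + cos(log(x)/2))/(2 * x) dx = sqrt(2)*sin(log(x)/2 + pi/4) + C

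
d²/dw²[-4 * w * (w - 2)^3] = -48*w^2 + 144*w - 96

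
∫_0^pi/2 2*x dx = pi^2/4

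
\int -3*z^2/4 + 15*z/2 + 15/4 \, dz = -z^3/4 + 15*z^2/4 + 15*z/4 + C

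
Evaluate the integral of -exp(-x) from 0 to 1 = -1 + exp(-1)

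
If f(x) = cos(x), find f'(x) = -sin(x)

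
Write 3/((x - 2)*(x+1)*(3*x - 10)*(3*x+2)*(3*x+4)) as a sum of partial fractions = 27/(280*(3*x + 4)) + 9/(64*(3*x + 2)) + 9/(2912*(3*x - 10)) - 1/(13*(x + 1)) - 1/(320*(x - 2))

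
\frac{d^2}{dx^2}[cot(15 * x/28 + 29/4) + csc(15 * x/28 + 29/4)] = 225*(cos((15*x + 203)/28) + 1)^2/(784*sin((15*x + 203)/28)^3)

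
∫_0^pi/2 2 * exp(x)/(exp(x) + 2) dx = -2*log(3) + 2*log(2 + exp(pi/2))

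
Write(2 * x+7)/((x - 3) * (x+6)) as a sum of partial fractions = 5/(9*(x + 6)) + 13/(9*(x - 3))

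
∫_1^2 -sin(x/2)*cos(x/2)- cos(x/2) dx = -2*sin(1) - sin(1)^2 + sin(1/2)^2 + 2*sin(1/2)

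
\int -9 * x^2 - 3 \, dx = -3*x^3 - 3*x + C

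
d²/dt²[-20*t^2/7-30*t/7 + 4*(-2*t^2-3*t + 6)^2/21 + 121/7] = 64*t^2/7 + 96*t/7 - 80/7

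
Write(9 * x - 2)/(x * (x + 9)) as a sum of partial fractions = 83/(9*(x + 9)) - 2/(9*x)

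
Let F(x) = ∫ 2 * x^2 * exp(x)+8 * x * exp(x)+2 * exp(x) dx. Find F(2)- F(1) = -4*E + 14*exp(2)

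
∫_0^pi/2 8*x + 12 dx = -9 + (3 + pi)^2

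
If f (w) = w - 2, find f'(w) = 1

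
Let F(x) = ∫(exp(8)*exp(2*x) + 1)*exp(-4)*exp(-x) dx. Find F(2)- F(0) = -exp(4) - exp(-6) + exp(-4) + exp(6)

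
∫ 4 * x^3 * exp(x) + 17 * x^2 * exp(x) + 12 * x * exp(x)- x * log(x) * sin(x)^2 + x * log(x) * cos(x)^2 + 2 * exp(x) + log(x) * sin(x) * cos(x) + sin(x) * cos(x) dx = x*((8*x^2 + 10*x + 4)*exp(x) + log(x)*sin(2*x))/2 + C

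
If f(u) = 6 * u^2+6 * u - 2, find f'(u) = 12*u + 6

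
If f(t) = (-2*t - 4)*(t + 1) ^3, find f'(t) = -8*t^3 - 30*t^2 - 36*t - 14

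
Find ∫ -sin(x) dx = cos(x) + C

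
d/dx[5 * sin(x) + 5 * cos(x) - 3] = -5*sin(x) + 5*cos(x)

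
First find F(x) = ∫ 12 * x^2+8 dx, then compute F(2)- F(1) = 36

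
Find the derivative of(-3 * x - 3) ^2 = 18*x + 18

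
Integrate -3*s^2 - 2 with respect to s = -s^3 - 2*s + C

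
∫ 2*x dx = x^2 + C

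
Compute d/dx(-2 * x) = -2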